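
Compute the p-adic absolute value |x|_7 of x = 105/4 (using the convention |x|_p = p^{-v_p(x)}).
|105/4|_7 = 1/7

Step 1 — compute v_7(x) by factoring powers of 7 out of the numerator and denominator: v_7(105/4) = 1. Step 2 — apply |x|_p = p^{-v_p(x)} = 7^{-1} = 1/7.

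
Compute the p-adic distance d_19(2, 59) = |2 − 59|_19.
d_19(2, 59) = 1/19

Step 1 — x − y = 2 − 59 = -57. Step 2 — v_19(-57) = 1 (factor: -57 = −(19^1 · 3); the sign does not affect v_p). Step 3 — |x − y|_19 = 19^{-1} = 1/19.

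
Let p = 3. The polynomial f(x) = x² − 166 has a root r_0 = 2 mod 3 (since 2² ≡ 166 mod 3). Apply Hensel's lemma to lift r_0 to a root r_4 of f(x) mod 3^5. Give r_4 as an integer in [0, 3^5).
r_4 = 164 (mod 243)

Hensel's recurrence: r_{i+1} = r_i − f(r_i)·(f′(r_i))^{-1} mod 3^{i+2}, with f′(x) = 2x. Iterate:
  r_0 = 2 (mod 3)
  r_1 = 2 (mod 9)
  r_2 = 2 (mod 27)
  r_3 = 2 (mod 81)
  r_4 = 164 (mod 243)
Final: r_4 = 164, and one checks f(r_4) ≡ 0 mod 3^5.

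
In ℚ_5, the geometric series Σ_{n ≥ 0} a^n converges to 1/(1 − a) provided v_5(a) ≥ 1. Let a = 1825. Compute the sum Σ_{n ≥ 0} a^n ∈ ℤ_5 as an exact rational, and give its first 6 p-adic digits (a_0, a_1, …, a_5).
Σ a^n = 1/(1 − a) = -1/1824;  first 6 digits = (1, 0, 3, 4, 1, 1)

v_5(a) = 2 ≥ 1, so the series converges in ℤ_5 to 1/(1 − a) = 1/(1 − 1825) = -1/1824. Expand this rational in ℤ_5: compute digits iteratively via d_i = x_i mod 5, x_{i+1} = (x_i − d_i)/5. The first 6 digits are (1, 0, 3, 4, 1, 1).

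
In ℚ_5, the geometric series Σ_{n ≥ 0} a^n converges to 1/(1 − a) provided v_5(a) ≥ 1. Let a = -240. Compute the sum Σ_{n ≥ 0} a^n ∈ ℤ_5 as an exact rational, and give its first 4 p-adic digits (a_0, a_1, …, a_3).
Σ a^n = 1/(1 − a) = 1/241;  first 4 digits = (1, 2, 4, 1)

v_5(a) = 1 ≥ 1, so the series converges in ℤ_5 to 1/(1 − a) = 1/(1 − (-240)) = 1/241. Expand this rational in ℤ_5: compute digits iteratively via d_i = x_i mod 5, x_{i+1} = (x_i − d_i)/5. The first 4 digits are (1, 2, 4, 1).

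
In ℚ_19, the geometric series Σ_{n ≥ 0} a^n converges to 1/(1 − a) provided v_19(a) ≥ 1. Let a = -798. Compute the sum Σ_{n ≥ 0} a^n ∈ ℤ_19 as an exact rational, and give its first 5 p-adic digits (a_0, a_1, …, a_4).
Σ a^n = 1/(1 − a) = 1/799;  first 5 digits = (1, 15, 13, 9, 9)

v_19(a) = 1 ≥ 1, so the series converges in ℤ_19 to 1/(1 − a) = 1/(1 − (-798)) = 1/799. Expand this rational in ℤ_19: compute digits iteratively via d_i = x_i mod 19, x_{i+1} = (x_i − d_i)/19. The first 5 digits are (1, 15, 13, 9, 9).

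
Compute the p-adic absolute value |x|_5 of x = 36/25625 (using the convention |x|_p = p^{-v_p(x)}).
|36/25625|_5 = 625

Step 1 — compute v_5(x) by factoring powers of 5 out of the numerator and denominator: v_5(36/25625) = -4. Step 2 — apply |x|_p = p^{-v_p(x)} = 5^{4} = 625.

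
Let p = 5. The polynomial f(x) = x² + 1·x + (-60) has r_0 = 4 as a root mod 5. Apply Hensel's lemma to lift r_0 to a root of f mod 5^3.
r_2 = 39 (mod 125)

Hensel: r_{i+1} = r_i − f(r_i)·(f′(r_i))^{-1} mod 5^{i+2}, f′(x) = 2x + 1. Iterate:
  r_0 = 4 (mod 5)
  r_1 = 14 (mod 25)
  r_2 = 39 (mod 125)
Final: r = 39 satisfies f(r) ≡ 0 mod 5^3.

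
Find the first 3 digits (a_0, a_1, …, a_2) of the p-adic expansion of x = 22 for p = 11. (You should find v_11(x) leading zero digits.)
(a_0, …, a_2) = (0, 2, 0)

v_11(22) = 1, so a_0 = ... = a_0 = 0. Factor out: x = 11^1 · u with u = 2 a unit in ℤ_11. Expand u iteratively via a_{v+i} = u_i mod 11, u_{i+1} = (u_i − a_{v+i})/11:
  u_0 = 2;  a_1 = 2;  u_1 = (u_0 − 2)/11 = 0
  u_1 = 0;  a_2 = 0;  u_2 = (u_1 − 0)/11 = 0
Digits: (0, 2, 0).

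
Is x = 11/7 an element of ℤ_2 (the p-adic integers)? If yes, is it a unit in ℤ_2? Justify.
x ∈ ℤ_2^× (unit); v_2(x) = 0

ℤ_2 = {x ∈ ℚ_2 : v_2(x) ≥ 0} and ℤ_2^× = {x ∈ ℤ_2 : v_2(x) = 0}. Here v_2(11/7) = v_2(num) − v_2(den) = 0; compare against these criteria.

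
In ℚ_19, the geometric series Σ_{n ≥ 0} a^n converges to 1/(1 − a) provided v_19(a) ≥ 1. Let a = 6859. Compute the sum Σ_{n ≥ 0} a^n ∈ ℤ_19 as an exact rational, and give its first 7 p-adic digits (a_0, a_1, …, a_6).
Σ a^n = 1/(1 − a) = -1/6858;  first 7 digits = (1, 0, 0, 1, 0, 0, 1)

v_19(a) = 3 ≥ 1, so the series converges in ℤ_19 to 1/(1 − a) = 1/(1 − 6859) = -1/6858. Expand this rational in ℤ_19: compute digits iteratively via d_i = x_i mod 19, x_{i+1} = (x_i − d_i)/19. The first 7 digits are (1, 0, 0, 1, 0, 0, 1).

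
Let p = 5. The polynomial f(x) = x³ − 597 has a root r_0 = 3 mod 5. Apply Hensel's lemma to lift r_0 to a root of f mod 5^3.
r_2 = 88 (mod 125)

Hensel: r_{i+1} = r_i − f(r_i)/f′(r_i) mod 5^{i+2}, where f′(x) = 3x². Iterate:
  r_0 = 3 (mod 5)
  r_1 = 13 (mod 25)
  r_2 = 88 (mod 125)
Final: r = 88 with f(r) ≡ 0 mod 5^3.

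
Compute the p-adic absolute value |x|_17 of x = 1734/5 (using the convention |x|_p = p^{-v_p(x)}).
|1734/5|_17 = 1/289

Step 1 — compute v_17(x) by factoring powers of 17 out of the numerator and denominator: v_17(1734/5) = 2. Step 2 — apply |x|_p = p^{-v_p(x)} = 17^{-2} = 1/289.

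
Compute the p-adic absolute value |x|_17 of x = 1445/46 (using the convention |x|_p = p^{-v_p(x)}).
|1445/46|_17 = 1/289

Step 1 — compute v_17(x) by factoring powers of 17 out of the numerator and denominator: v_17(1445/46) = 2. Step 2 — apply |x|_p = p^{-v_p(x)} = 17^{-2} = 1/289.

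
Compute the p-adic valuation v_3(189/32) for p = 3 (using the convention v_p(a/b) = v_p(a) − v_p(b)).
v_3(189/32) = 3

Factor powers of 3 from the numerator and denominator of the reduced fraction: 189 = 3^3 · 7 and 32 = 3^0 · 32. Apply v_p(a/b) = v_p(a) − v_p(b): v_3(189/32) = 3 − 0 = 3.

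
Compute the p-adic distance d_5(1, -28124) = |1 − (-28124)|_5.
d_5(1, -28124) = 1/3125

Step 1 — x − y = 1 − (-28124) = 28125. Step 2 — v_5(28125) = 5 (factor: 28125 = (5^5 · 9); the sign does not affect v_p). Step 3 — |x − y|_5 = 5^{-5} = 1/3125.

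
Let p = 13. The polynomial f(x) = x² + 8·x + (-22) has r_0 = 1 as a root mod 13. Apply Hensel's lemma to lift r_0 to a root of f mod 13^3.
r_2 = 391 (mod 2197)

Hensel: r_{i+1} = r_i − f(r_i)·(f′(r_i))^{-1} mod 13^{i+2}, f′(x) = 2x + 8. Iterate:
  r_0 = 1 (mod 13)
  r_1 = 53 (mod 169)
  r_2 = 391 (mod 2197)
Final: r = 391 satisfies f(r) ≡ 0 mod 13^3.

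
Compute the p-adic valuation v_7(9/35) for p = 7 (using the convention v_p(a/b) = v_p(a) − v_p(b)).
v_7(9/35) = -1

Factor powers of 7 from the numerator and denominator of the reduced fraction: 9 = 7^0 · 9 and 35 = 7^1 · 5. Apply v_p(a/b) = v_p(a) − v_p(b): v_7(9/35) = 0 − 1 = -1.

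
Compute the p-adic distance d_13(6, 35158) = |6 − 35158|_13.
d_13(6, 35158) = 1/2197

Step 1 — x − y = 6 − 35158 = -35152. Step 2 — v_13(-35152) = 3 (factor: -35152 = −(13^3 · 16); the sign does not affect v_p). Step 3 — |x − y|_13 = 13^{-3} = 1/2197.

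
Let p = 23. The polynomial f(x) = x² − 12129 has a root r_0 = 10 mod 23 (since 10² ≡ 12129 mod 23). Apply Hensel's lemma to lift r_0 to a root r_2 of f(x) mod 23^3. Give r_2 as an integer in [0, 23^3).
r_2 = 1114 (mod 12167)

Hensel's recurrence: r_{i+1} = r_i − f(r_i)·(f′(r_i))^{-1} mod 23^{i+2}, with f′(x) = 2x. Iterate:
  r_0 = 10 (mod 23)
  r_1 = 56 (mod 529)
  r_2 = 1114 (mod 12167)
Final: r_2 = 1114, and one checks f(r_2) ≡ 0 mod 23^3.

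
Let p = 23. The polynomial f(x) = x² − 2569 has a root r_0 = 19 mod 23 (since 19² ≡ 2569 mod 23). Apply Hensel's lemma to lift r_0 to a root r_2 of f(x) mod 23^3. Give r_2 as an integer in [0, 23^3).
r_2 = 7678 (mod 12167)

Hensel's recurrence: r_{i+1} = r_i − f(r_i)·(f′(r_i))^{-1} mod 23^{i+2}, with f′(x) = 2x. Iterate:
  r_0 = 19 (mod 23)
  r_1 = 272 (mod 529)
  r_2 = 7678 (mod 12167)
Final: r_2 = 7678, and one checks f(r_2) ≡ 0 mod 23^3.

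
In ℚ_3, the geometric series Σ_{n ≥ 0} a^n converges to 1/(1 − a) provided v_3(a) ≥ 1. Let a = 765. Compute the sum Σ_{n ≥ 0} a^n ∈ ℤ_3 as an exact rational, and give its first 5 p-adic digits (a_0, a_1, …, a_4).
Σ a^n = 1/(1 − a) = -1/764;  first 5 digits = (1, 0, 1, 1, 1)

v_3(a) = 2 ≥ 1, so the series converges in ℤ_3 to 1/(1 − a) = 1/(1 − 765) = -1/764. Expand this rational in ℤ_3: compute digits iteratively via d_i = x_i mod 3, x_{i+1} = (x_i − d_i)/3. The first 5 digits are (1, 0, 1, 1, 1).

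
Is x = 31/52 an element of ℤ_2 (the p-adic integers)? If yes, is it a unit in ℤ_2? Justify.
x ∉ ℤ_2 (v_2(x) = -2 < 0)

ℤ_2 = {x ∈ ℚ_2 : v_2(x) ≥ 0} and ℤ_2^× = {x ∈ ℤ_2 : v_2(x) = 0}. Here v_2(31/52) = v_2(num) − v_2(den) = -2; compare against these criteria.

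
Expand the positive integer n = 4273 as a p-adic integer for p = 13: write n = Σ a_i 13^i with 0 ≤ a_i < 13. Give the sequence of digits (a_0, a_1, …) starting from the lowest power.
(a_0, a_1, …) = (9, 3, 12, 1)

Repeated division by 13 gives the digits low-to-high: 4273 = 9 + 3·13^1 + 12·13^2 + 1·13^3. Digit sequence: (9, 3, 12, 1).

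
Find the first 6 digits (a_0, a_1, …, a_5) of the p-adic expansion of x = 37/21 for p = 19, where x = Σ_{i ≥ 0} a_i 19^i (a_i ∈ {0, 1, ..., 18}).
(a_0, …, a_5) = (9, 15, 1, 18, 9, 4)

v_19(37/21) = 0 (numerator and denominator both coprime to 19), so x ∈ ℤ_19^×. Compute digits iteratively via a_i = x_i mod 19, x_{i+1} = (x_i − a_i)/19, with x_0 = x:
  x_0 = 37/21;  a_0 = 9;  x_1 = (x_0 − 9)/19 = -8/21
  x_1 = -8/21;  a_1 = 15;  x_2 = (x_1 − 15)/19 = -17/21
  x_2 = -17/21;  a_2 = 1;  x_3 = (x_2 − 1)/19 = -2/21
  x_3 = -2/21;  a_3 = 18;  x_4 = (x_3 − 18)/19 = -20/21
  x_4 = -20/21;  a_4 = 9;  x_5 = (x_4 − 9)/19 = -11/21
  x_5 = -11/21;  a_5 = 4;  x_6 = (x_5 − 4)/19 = -5/21
Digits: (9, 15, 1, 18, 9, 4).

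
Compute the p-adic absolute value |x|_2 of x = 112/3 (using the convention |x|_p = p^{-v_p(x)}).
|112/3|_2 = 1/16

Step 1 — compute v_2(x) by factoring powers of 2 out of the numerator and denominator: v_2(112/3) = 4. Step 2 — apply |x|_p = p^{-v_p(x)} = 2^{-4} = 1/16.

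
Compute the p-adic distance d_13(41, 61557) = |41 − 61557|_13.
d_13(41, 61557) = 1/2197

Step 1 — x − y = 41 − 61557 = -61516. Step 2 — v_13(-61516) = 3 (factor: -61516 = −(13^3 · 28); the sign does not affect v_p). Step 3 — |x − y|_13 = 13^{-3} = 1/2197.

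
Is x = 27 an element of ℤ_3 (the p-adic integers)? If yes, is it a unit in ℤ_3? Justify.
x ∈ ℤ_3 but not a unit; v_3(x) = 3 > 0

ℤ_3 = {x ∈ ℚ_3 : v_3(x) ≥ 0} and ℤ_3^× = {x ∈ ℤ_3 : v_3(x) = 0}. Here v_3(27) = v_3(num) − v_3(den) = 3; compare against these criteria.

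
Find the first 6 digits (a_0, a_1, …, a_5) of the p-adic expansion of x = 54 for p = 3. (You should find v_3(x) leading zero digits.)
(a_0, …, a_5) = (0, 0, 0, 2, 0, 0)

v_3(54) = 3, so a_0 = ... = a_2 = 0. Factor out: x = 3^3 · u with u = 2 a unit in ℤ_3. Expand u iteratively via a_{v+i} = u_i mod 3, u_{i+1} = (u_i − a_{v+i})/3:
  u_0 = 2;  a_3 = 2;  u_1 = (u_0 − 2)/3 = 0
  u_1 = 0;  a_4 = 0;  u_2 = (u_1 − 0)/3 = 0
  u_2 = 0;  a_5 = 0;  u_3 = (u_2 − 0)/3 = 0
Digits: (0, 0, 0, 2, 0, 0).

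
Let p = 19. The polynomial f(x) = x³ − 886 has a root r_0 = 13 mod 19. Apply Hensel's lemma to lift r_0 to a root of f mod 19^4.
r_3 = 9437 (mod 130321)

Hensel: r_{i+1} = r_i − f(r_i)/f′(r_i) mod 19^{i+2}, where f′(x) = 3x². Iterate:
  r_0 = 13 (mod 19)
  r_1 = 51 (mod 361)
  r_2 = 2578 (mod 6859)
  r_3 = 9437 (mod 130321)
Final: r = 9437 with f(r) ≡ 0 mod 19^4.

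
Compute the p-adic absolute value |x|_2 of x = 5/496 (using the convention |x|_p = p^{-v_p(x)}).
|5/496|_2 = 16

Step 1 — compute v_2(x) by factoring powers of 2 out of the numerator and denominator: v_2(5/496) = -4. Step 2 — apply |x|_p = p^{-v_p(x)} = 2^{4} = 16.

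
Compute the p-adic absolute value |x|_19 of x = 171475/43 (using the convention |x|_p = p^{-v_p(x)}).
|171475/43|_19 = 1/6859

Step 1 — compute v_19(x) by factoring powers of 19 out of the numerator and denominator: v_19(171475/43) = 3. Step 2 — apply |x|_p = p^{-v_p(x)} = 19^{-3} = 1/6859.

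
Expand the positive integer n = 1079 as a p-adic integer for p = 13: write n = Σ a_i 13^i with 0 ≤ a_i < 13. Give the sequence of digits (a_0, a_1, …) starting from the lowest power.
(a_0, a_1, …) = (0, 5, 6)

Repeated division by 13 gives the digits low-to-high: 1079 = 5·13^1 + 6·13^2. Digit sequence: (0, 5, 6).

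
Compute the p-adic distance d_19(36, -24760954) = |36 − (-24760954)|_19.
d_19(36, -24760954) = 1/2476099

Step 1 — x − y = 36 − (-24760954) = 24760990. Step 2 — v_19(24760990) = 5 (factor: 24760990 = (19^5 · 10); the sign does not affect v_p). Step 3 — |x − y|_19 = 19^{-5} = 1/2476099.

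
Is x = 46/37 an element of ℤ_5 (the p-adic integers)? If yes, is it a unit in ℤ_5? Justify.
x ∈ ℤ_5^× (unit); v_5(x) = 0

ℤ_5 = {x ∈ ℚ_5 : v_5(x) ≥ 0} and ℤ_5^× = {x ∈ ℤ_5 : v_5(x) = 0}. Here v_5(46/37) = v_5(num) − v_5(den) = 0; compare against these criteria.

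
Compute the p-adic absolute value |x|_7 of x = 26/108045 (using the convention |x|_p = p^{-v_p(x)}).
|26/108045|_7 = 2401

Step 1 — compute v_7(x) by factoring powers of 7 out of the numerator and denominator: v_7(26/108045) = -4. Step 2 — apply |x|_p = p^{-v_p(x)} = 7^{4} = 2401.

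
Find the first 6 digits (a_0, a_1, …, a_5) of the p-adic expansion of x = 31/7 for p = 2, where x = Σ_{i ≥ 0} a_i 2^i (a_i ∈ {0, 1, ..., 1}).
(a_0, …, a_5) = (1, 0, 0, 1, 0, 1)

v_2(31/7) = 0 (numerator and denominator both coprime to 2), so x ∈ ℤ_2^×. Compute digits iteratively via a_i = x_i mod 2, x_{i+1} = (x_i − a_i)/2, with x_0 = x:
  x_0 = 31/7;  a_0 = 1;  x_1 = (x_0 − 1)/2 = 12/7
  x_1 = 12/7;  a_1 = 0;  x_2 = (x_1 − 0)/2 = 6/7
  x_2 = 6/7;  a_2 = 0;  x_3 = (x_2 − 0)/2 = 3/7
  x_3 = 3/7;  a_3 = 1;  x_4 = (x_3 − 1)/2 = -2/7
  x_4 = -2/7;  a_4 = 0;  x_5 = (x_4 − 0)/2 = -1/7
  x_5 = -1/7;  a_5 = 1;  x_6 = (x_5 − 1)/2 = -4/7
Digits: (1, 0, 0, 1, 0, 1).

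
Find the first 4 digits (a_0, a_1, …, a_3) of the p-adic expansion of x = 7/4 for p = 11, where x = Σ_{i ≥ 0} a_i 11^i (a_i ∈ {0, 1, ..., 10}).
(a_0, …, a_3) = (10, 2, 8, 2)

v_11(7/4) = 0 (numerator and denominator both coprime to 11), so x ∈ ℤ_11^×. Compute digits iteratively via a_i = x_i mod 11, x_{i+1} = (x_i − a_i)/11, with x_0 = x:
  x_0 = 7/4;  a_0 = 10;  x_1 = (x_0 − 10)/11 = -3/4
  x_1 = -3/4;  a_1 = 2;  x_2 = (x_1 − 2)/11 = -1/4
  x_2 = -1/4;  a_2 = 8;  x_3 = (x_2 − 8)/11 = -3/4
  x_3 = -3/4;  a_3 = 2;  x_4 = (x_3 − 2)/11 = -1/4
Digits: (10, 2, 8, 2).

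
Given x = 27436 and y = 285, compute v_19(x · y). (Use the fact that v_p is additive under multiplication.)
v_19(7819260) = 4

v_p(x) = 3 (factor: 27436 = 19^3 · 4); v_p(y) = 1 (factor: 285 = 19^1 · 15). Additivity: v_p(xy) = v_p(x) + v_p(y) = 3 + 1 = 4. (Direct check: xy = 7819260 = 19^4 · (60).)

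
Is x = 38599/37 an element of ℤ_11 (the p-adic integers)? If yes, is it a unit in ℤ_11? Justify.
x ∈ ℤ_11 but not a unit; v_11(x) = 3 > 0

ℤ_11 = {x ∈ ℚ_11 : v_11(x) ≥ 0} and ℤ_11^× = {x ∈ ℤ_11 : v_11(x) = 0}. Here v_11(38599/37) = v_11(num) − v_11(den) = 3; compare against these criteria.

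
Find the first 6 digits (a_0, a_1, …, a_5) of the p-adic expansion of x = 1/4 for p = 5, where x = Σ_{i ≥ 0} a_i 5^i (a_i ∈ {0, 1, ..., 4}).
(a_0, …, a_5) = (4, 3, 3, 3, 3, 3)

v_5(1/4) = 0 (numerator and denominator both coprime to 5), so x ∈ ℤ_5^×. Compute digits iteratively via a_i = x_i mod 5, x_{i+1} = (x_i − a_i)/5, with x_0 = x:
  x_0 = 1/4;  a_0 = 4;  x_1 = (x_0 − 4)/5 = -3/4
  x_1 = -3/4;  a_1 = 3;  x_2 = (x_1 − 3)/5 = -3/4
  x_2 = -3/4;  a_2 = 3;  x_3 = (x_2 − 3)/5 = -3/4
  x_3 = -3/4;  a_3 = 3;  x_4 = (x_3 − 3)/5 = -3/4
  x_4 = -3/4;  a_4 = 3;  x_5 = (x_4 − 3)/5 = -3/4
  x_5 = -3/4;  a_5 = 3;  x_6 = (x_5 − 3)/5 = -3/4
Digits: (4, 3, 3, 3, 3, 3).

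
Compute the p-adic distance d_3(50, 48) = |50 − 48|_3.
d_3(50, 48) = 1

Step 1 — x − y = 50 − 48 = 2. Step 2 — v_3(2) = 0 (factor: 2 = (3^0 · 2); the sign does not affect v_p). Step 3 — |x − y|_3 = 3^{0} = 1.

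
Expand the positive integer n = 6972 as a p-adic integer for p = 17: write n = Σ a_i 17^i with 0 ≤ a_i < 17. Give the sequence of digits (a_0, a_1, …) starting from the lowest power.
(a_0, a_1, …) = (2, 2, 7, 1)

Repeated division by 17 gives the digits low-to-high: 6972 = 2 + 2·17^1 + 7·17^2 + 1·17^3. Digit sequence: (2, 2, 7, 1).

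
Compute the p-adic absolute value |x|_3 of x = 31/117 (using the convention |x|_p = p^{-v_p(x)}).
|31/117|_3 = 9

Step 1 — compute v_3(x) by factoring powers of 3 out of the numerator and denominator: v_3(31/117) = -2. Step 2 — apply |x|_p = p^{-v_p(x)} = 3^{2} = 9.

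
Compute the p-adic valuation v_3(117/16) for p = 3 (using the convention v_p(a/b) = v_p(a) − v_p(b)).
v_3(117/16) = 2

Factor powers of 3 from the numerator and denominator of the reduced fraction: 117 = 3^2 · 13 and 16 = 3^0 · 16. Apply v_p(a/b) = v_p(a) − v_p(b): v_3(117/16) = 2 − 0 = 2.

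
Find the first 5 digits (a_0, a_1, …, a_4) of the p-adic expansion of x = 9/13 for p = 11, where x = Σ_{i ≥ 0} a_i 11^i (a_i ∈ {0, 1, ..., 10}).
(a_0, …, a_4) = (10, 0, 5, 8, 6)

v_11(9/13) = 0 (numerator and denominator both coprime to 11), so x ∈ ℤ_11^×. Compute digits iteratively via a_i = x_i mod 11, x_{i+1} = (x_i − a_i)/11, with x_0 = x:
  x_0 = 9/13;  a_0 = 10;  x_1 = (x_0 − 10)/11 = -11/13
  x_1 = -11/13;  a_1 = 0;  x_2 = (x_1 − 0)/11 = -1/13
  x_2 = -1/13;  a_2 = 5;  x_3 = (x_2 − 5)/11 = -6/13
  x_3 = -6/13;  a_3 = 8;  x_4 = (x_3 − 8)/11 = -10/13
  x_4 = -10/13;  a_4 = 6;  x_5 = (x_4 − 6)/11 = -8/13
Digits: (10, 0, 5, 8, 6).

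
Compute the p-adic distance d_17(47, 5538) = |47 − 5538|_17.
d_17(47, 5538) = 1/289

Step 1 — x − y = 47 − 5538 = -5491. Step 2 — v_17(-5491) = 2 (factor: -5491 = −(17^2 · 19); the sign does not affect v_p). Step 3 — |x − y|_17 = 17^{-2} = 1/289.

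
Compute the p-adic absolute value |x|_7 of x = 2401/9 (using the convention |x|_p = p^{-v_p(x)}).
|2401/9|_7 = 1/2401

Step 1 — compute v_7(x) by factoring powers of 7 out of the numerator and denominator: v_7(2401/9) = 4. Step 2 — apply |x|_p = p^{-v_p(x)} = 7^{-4} = 1/2401.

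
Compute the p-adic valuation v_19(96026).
v_19(96026) = 3

v_19(n) is the largest exponent k such that 19^k divides n. Factor out: 96026 = 19^3 · 14. (Sign doesn't affect v_p.) So v_19(96026) = 3.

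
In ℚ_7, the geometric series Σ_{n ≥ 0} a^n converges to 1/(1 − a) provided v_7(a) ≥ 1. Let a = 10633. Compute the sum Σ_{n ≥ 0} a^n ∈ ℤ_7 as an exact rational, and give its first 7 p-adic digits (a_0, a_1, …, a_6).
Σ a^n = 1/(1 − a) = -1/10632;  first 7 digits = (1, 0, 0, 3, 4, 0, 2)

v_7(a) = 3 ≥ 1, so the series converges in ℤ_7 to 1/(1 − a) = 1/(1 − 10633) = -1/10632. Expand this rational in ℤ_7: compute digits iteratively via d_i = x_i mod 7, x_{i+1} = (x_i − d_i)/7. The first 7 digits are (1, 0, 0, 3, 4, 0, 2).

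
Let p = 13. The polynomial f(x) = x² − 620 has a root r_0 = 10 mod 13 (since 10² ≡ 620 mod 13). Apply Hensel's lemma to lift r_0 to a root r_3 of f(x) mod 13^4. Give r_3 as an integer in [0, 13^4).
r_3 = 20654 (mod 28561)

Hensel's recurrence: r_{i+1} = r_i − f(r_i)·(f′(r_i))^{-1} mod 13^{i+2}, with f′(x) = 2x. Iterate:
  r_0 = 10 (mod 13)
  r_1 = 36 (mod 169)
  r_2 = 881 (mod 2197)
  r_3 = 20654 (mod 28561)
Final: r_3 = 20654, and one checks f(r_3) ≡ 0 mod 13^4.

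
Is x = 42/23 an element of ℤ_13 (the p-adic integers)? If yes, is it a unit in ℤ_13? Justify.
x ∈ ℤ_13^× (unit); v_13(x) = 0

ℤ_13 = {x ∈ ℚ_13 : v_13(x) ≥ 0} and ℤ_13^× = {x ∈ ℤ_13 : v_13(x) = 0}. Here v_13(42/23) = v_13(num) − v_13(den) = 0; compare against these criteria.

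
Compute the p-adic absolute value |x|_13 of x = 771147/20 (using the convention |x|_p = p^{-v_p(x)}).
|771147/20|_13 = 1/28561

Step 1 — compute v_13(x) by factoring powers of 13 out of the numerator and denominator: v_13(771147/20) = 4. Step 2 — apply |x|_p = p^{-v_p(x)} = 13^{-4} = 1/28561.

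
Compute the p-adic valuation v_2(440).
v_2(440) = 3

v_2(n) is the largest exponent k such that 2^k divides n. Factor out: 440 = 2^3 · 55. (Sign doesn't affect v_p.) So v_2(440) = 3.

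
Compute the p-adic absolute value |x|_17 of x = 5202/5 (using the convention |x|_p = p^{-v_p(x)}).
|5202/5|_17 = 1/289

Step 1 — compute v_17(x) by factoring powers of 17 out of the numerator and denominator: v_17(5202/5) = 2. Step 2 — apply |x|_p = p^{-v_p(x)} = 17^{-2} = 1/289.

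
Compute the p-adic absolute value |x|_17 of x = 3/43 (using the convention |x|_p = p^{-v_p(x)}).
|3/43|_17 = 1

Step 1 — compute v_17(x) by factoring powers of 17 out of the numerator and denominator: v_17(3/43) = 0. Step 2 — apply |x|_p = p^{-v_p(x)} = 17^{0} = 1.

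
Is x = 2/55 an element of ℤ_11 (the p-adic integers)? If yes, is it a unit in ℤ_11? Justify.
x ∉ ℤ_11 (v_11(x) = -1 < 0)

ℤ_11 = {x ∈ ℚ_11 : v_11(x) ≥ 0} and ℤ_11^× = {x ∈ ℤ_11 : v_11(x) = 0}. Here v_11(2/55) = v_11(num) − v_11(den) = -1; compare against these criteria.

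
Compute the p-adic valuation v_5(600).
v_5(600) = 2

v_5(n) is the largest exponent k such that 5^k divides n. Factor out: 600 = 5^2 · 24. (Sign doesn't affect v_p.) So v_5(600) = 2.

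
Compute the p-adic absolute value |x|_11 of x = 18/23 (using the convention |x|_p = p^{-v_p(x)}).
|18/23|_11 = 1

Step 1 — compute v_11(x) by factoring powers of 11 out of the numerator and denominator: v_11(18/23) = 0. Step 2 — apply |x|_p = p^{-v_p(x)} = 11^{0} = 1.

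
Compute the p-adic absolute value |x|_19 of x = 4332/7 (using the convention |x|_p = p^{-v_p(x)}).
|4332/7|_19 = 1/361

Step 1 — compute v_19(x) by factoring powers of 19 out of the numerator and denominator: v_19(4332/7) = 2. Step 2 — apply |x|_p = p^{-v_p(x)} = 19^{-2} = 1/361.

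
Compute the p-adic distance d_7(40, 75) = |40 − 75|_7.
d_7(40, 75) = 1/7

Step 1 — x − y = 40 − 75 = -35. Step 2 — v_7(-35) = 1 (factor: -35 = −(7^1 · 5); the sign does not affect v_p). Step 3 — |x − y|_7 = 7^{-1} = 1/7.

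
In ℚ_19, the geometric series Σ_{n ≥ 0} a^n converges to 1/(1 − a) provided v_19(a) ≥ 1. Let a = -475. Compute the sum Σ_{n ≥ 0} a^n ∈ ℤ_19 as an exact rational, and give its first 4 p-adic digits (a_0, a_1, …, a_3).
Σ a^n = 1/(1 − a) = 1/476;  first 4 digits = (1, 13, 15, 6)

v_19(a) = 1 ≥ 1, so the series converges in ℤ_19 to 1/(1 − a) = 1/(1 − (-475)) = 1/476. Expand this rational in ℤ_19: compute digits iteratively via d_i = x_i mod 19, x_{i+1} = (x_i − d_i)/19. The first 4 digits are (1, 13, 15, 6).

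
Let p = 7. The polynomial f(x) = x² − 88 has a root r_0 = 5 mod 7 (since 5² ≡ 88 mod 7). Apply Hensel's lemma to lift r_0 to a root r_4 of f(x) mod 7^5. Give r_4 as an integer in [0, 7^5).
r_4 = 7033 (mod 16807)

Hensel's recurrence: r_{i+1} = r_i − f(r_i)·(f′(r_i))^{-1} mod 7^{i+2}, with f′(x) = 2x. Iterate:
  r_0 = 5 (mod 7)
  r_1 = 26 (mod 49)
  r_2 = 173 (mod 343)
  r_3 = 2231 (mod 2401)
  r_4 = 7033 (mod 16807)
Final: r_4 = 7033, and one checks f(r_4) ≡ 0 mod 7^5.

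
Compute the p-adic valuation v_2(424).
v_2(424) = 3

v_2(n) is the largest exponent k such that 2^k divides n. Factor out: 424 = 2^3 · 53. (Sign doesn't affect v_p.) So v_2(424) = 3.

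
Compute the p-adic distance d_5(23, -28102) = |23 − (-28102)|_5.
d_5(23, -28102) = 1/3125

Step 1 — x − y = 23 − (-28102) = 28125. Step 2 — v_5(28125) = 5 (factor: 28125 = (5^5 · 9); the sign does not affect v_p). Step 3 — |x − y|_5 = 5^{-5} = 1/3125.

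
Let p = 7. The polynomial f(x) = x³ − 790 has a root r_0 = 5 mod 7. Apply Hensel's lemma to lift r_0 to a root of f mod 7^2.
r_1 = 40 (mod 49)

Hensel: r_{i+1} = r_i − f(r_i)/f′(r_i) mod 7^{i+2}, where f′(x) = 3x². Iterate:
  r_0 = 5 (mod 7)
  r_1 = 40 (mod 49)
Final: r = 40 with f(r) ≡ 0 mod 7^2.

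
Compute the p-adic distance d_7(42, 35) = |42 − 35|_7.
d_7(42, 35) = 1/7

Step 1 — x − y = 42 − 35 = 7. Step 2 — v_7(7) = 1 (factor: 7 = (7^1 · 1); the sign does not affect v_p). Step 3 — |x − y|_7 = 7^{-1} = 1/7.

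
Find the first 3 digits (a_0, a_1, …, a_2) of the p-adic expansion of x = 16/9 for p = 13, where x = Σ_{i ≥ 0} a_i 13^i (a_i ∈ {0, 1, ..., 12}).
(a_0, …, a_2) = (9, 11, 2)

v_13(16/9) = 0 (numerator and denominator both coprime to 13), so x ∈ ℤ_13^×. Compute digits iteratively via a_i = x_i mod 13, x_{i+1} = (x_i − a_i)/13, with x_0 = x:
  x_0 = 16/9;  a_0 = 9;  x_1 = (x_0 − 9)/13 = -5/9
  x_1 = -5/9;  a_1 = 11;  x_2 = (x_1 − 11)/13 = -8/9
  x_2 = -8/9;  a_2 = 2;  x_3 = (x_2 − 2)/13 = -2/9
Digits: (9, 11, 2).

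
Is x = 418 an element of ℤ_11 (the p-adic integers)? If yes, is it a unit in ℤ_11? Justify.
x ∈ ℤ_11 but not a unit; v_11(x) = 1 > 0

ℤ_11 = {x ∈ ℚ_11 : v_11(x) ≥ 0} and ℤ_11^× = {x ∈ ℤ_11 : v_11(x) = 0}. Here v_11(418) = v_11(num) − v_11(den) = 1; compare against these criteria.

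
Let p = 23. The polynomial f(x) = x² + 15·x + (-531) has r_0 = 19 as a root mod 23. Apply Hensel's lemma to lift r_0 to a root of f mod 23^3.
r_2 = 11565 (mod 12167)

Hensel: r_{i+1} = r_i − f(r_i)·(f′(r_i))^{-1} mod 23^{i+2}, f′(x) = 2x + 15. Iterate:
  r_0 = 19 (mod 23)
  r_1 = 456 (mod 529)
  r_2 = 11565 (mod 12167)
Final: r = 11565 satisfies f(r) ≡ 0 mod 23^3.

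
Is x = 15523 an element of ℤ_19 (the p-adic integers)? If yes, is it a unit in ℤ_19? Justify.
x ∈ ℤ_19 but not a unit; v_19(x) = 2 > 0

ℤ_19 = {x ∈ ℚ_19 : v_19(x) ≥ 0} and ℤ_19^× = {x ∈ ℤ_19 : v_19(x) = 0}. Here v_19(15523) = v_19(num) − v_19(den) = 2; compare against these criteria.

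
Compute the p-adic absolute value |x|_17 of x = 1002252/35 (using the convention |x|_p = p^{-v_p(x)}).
|1002252/35|_17 = 1/83521

Step 1 — compute v_17(x) by factoring powers of 17 out of the numerator and denominator: v_17(1002252/35) = 4. Step 2 — apply |x|_p = p^{-v_p(x)} = 17^{-4} = 1/83521.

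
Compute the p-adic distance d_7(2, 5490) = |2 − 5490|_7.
d_7(2, 5490) = 1/343

Step 1 — x − y = 2 − 5490 = -5488. Step 2 — v_7(-5488) = 3 (factor: -5488 = −(7^3 · 16); the sign does not affect v_p). Step 3 — |x − y|_7 = 7^{-3} = 1/343.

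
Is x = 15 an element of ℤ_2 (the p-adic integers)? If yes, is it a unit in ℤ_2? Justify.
x ∈ ℤ_2^× (unit); v_2(x) = 0

ℤ_2 = {x ∈ ℚ_2 : v_2(x) ≥ 0} and ℤ_2^× = {x ∈ ℤ_2 : v_2(x) = 0}. Here v_2(15) = v_2(num) − v_2(den) = 0; compare against these criteria.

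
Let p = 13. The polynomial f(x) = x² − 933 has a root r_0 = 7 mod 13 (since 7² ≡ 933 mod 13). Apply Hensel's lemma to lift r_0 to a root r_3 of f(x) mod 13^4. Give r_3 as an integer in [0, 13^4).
r_3 = 20833 (mod 28561)

Hensel's recurrence: r_{i+1} = r_i − f(r_i)·(f′(r_i))^{-1} mod 13^{i+2}, with f′(x) = 2x. Iterate:
  r_0 = 7 (mod 13)
  r_1 = 46 (mod 169)
  r_2 = 1060 (mod 2197)
  r_3 = 20833 (mod 28561)
Final: r_3 = 20833, and one checks f(r_3) ≡ 0 mod 13^4.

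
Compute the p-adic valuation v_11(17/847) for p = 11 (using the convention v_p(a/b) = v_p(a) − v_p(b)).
v_11(17/847) = -2

Factor powers of 11 from the numerator and denominator of the reduced fraction: 17 = 11^0 · 17 and 847 = 11^2 · 7. Apply v_p(a/b) = v_p(a) − v_p(b): v_11(17/847) = 0 − 2 = -2.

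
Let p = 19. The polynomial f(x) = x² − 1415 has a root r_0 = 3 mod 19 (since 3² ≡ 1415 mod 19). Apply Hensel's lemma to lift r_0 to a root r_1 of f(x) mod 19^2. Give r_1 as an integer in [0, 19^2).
r_1 = 117 (mod 361)

Hensel's recurrence: r_{i+1} = r_i − f(r_i)·(f′(r_i))^{-1} mod 19^{i+2}, with f′(x) = 2x. Iterate:
  r_0 = 3 (mod 19)
  r_1 = 117 (mod 361)
Final: r_1 = 117, and one checks f(r_1) ≡ 0 mod 19^2.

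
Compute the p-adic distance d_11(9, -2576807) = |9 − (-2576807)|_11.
d_11(9, -2576807) = 1/161051

Step 1 — x − y = 9 − (-2576807) = 2576816. Step 2 — v_11(2576816) = 5 (factor: 2576816 = (11^5 · 16); the sign does not affect v_p). Step 3 — |x − y|_11 = 11^{-5} = 1/161051.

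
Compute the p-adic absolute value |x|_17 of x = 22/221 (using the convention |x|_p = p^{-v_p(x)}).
|22/221|_17 = 17

Step 1 — compute v_17(x) by factoring powers of 17 out of the numerator and denominator: v_17(22/221) = -1. Step 2 — apply |x|_p = p^{-v_p(x)} = 17^{1} = 17.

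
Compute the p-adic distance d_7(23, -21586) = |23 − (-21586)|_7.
d_7(23, -21586) = 1/2401

Step 1 — x − y = 23 − (-21586) = 21609. Step 2 — v_7(21609) = 4 (factor: 21609 = (7^4 · 9); the sign does not affect v_p). Step 3 — |x − y|_7 = 7^{-4} = 1/2401.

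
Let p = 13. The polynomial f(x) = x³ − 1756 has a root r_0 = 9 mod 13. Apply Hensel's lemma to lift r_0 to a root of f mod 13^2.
r_1 = 48 (mod 169)

Hensel: r_{i+1} = r_i − f(r_i)/f′(r_i) mod 13^{i+2}, where f′(x) = 3x². Iterate:
  r_0 = 9 (mod 13)
  r_1 = 48 (mod 169)
Final: r = 48 with f(r) ≡ 0 mod 13^2.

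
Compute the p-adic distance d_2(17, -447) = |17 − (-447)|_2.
d_2(17, -447) = 1/16

Step 1 — x − y = 17 − (-447) = 464. Step 2 — v_2(464) = 4 (factor: 464 = (2^4 · 29); the sign does not affect v_p). Step 3 — |x − y|_2 = 2^{-4} = 1/16.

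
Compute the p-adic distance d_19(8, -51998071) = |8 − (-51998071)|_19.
d_19(8, -51998071) = 1/2476099

Step 1 — x − y = 8 − (-51998071) = 51998079. Step 2 — v_19(51998079) = 5 (factor: 51998079 = (19^5 · 21); the sign does not affect v_p). Step 3 — |x − y|_19 = 19^{-5} = 1/2476099.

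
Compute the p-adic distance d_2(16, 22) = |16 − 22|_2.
d_2(16, 22) = 1/2

Step 1 — x − y = 16 − 22 = -6. Step 2 — v_2(-6) = 1 (factor: -6 = −(2^1 · 3); the sign does not affect v_p). Step 3 — |x − y|_2 = 2^{-1} = 1/2.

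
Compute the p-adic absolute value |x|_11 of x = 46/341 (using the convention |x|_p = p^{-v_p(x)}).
|46/341|_11 = 11

Step 1 — compute v_11(x) by factoring powers of 11 out of the numerator and denominator: v_11(46/341) = -1. Step 2 — apply |x|_p = p^{-v_p(x)} = 11^{1} = 11.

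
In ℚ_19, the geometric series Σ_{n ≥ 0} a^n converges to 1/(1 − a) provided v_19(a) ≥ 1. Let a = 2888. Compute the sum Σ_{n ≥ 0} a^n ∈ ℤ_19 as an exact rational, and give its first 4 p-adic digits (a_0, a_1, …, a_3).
Σ a^n = 1/(1 − a) = -1/2887;  first 4 digits = (1, 0, 8, 0)

v_19(a) = 2 ≥ 1, so the series converges in ℤ_19 to 1/(1 − a) = 1/(1 − 2888) = -1/2887. Expand this rational in ℤ_19: compute digits iteratively via d_i = x_i mod 19, x_{i+1} = (x_i − d_i)/19. The first 4 digits are (1, 0, 8, 0).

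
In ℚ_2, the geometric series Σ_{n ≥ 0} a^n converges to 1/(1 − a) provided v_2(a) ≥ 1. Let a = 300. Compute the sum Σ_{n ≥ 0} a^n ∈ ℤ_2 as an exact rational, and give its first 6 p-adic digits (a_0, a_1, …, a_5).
Σ a^n = 1/(1 − a) = -1/299;  first 6 digits = (1, 0, 1, 1, 1, 1)

v_2(a) = 2 ≥ 1, so the series converges in ℤ_2 to 1/(1 − a) = 1/(1 − 300) = -1/299. Expand this rational in ℤ_2: compute digits iteratively via d_i = x_i mod 2, x_{i+1} = (x_i − d_i)/2. The first 6 digits are (1, 0, 1, 1, 1, 1).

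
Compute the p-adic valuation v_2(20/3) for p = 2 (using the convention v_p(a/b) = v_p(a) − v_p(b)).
v_2(20/3) = 2

Factor powers of 2 from the numerator and denominator of the reduced fraction: 20 = 2^2 · 5 and 3 = 2^0 · 3. Apply v_p(a/b) = v_p(a) − v_p(b): v_2(20/3) = 2 − 0 = 2.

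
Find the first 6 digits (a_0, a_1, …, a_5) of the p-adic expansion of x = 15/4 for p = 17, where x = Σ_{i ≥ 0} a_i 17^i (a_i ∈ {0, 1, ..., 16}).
(a_0, …, a_5) = (8, 4, 4, 4, 4, 4)

v_17(15/4) = 0 (numerator and denominator both coprime to 17), so x ∈ ℤ_17^×. Compute digits iteratively via a_i = x_i mod 17, x_{i+1} = (x_i − a_i)/17, with x_0 = x:
  x_0 = 15/4;  a_0 = 8;  x_1 = (x_0 − 8)/17 = -1/4
  x_1 = -1/4;  a_1 = 4;  x_2 = (x_1 − 4)/17 = -1/4
  x_2 = -1/4;  a_2 = 4;  x_3 = (x_2 − 4)/17 = -1/4
  x_3 = -1/4;  a_3 = 4;  x_4 = (x_3 − 4)/17 = -1/4
  x_4 = -1/4;  a_4 = 4;  x_5 = (x_4 − 4)/17 = -1/4
  x_5 = -1/4;  a_5 = 4;  x_6 = (x_5 − 4)/17 = -1/4
Digits: (8, 4, 4, 4, 4, 4).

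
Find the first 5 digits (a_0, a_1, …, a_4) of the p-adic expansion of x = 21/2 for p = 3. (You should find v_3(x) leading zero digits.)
(a_0, …, a_4) = (0, 2, 2, 1, 1)

v_3(21/2) = 1, so a_0 = ... = a_0 = 0. Factor out: x = 3^1 · u with u = 7/2 a unit in ℤ_3. Expand u iteratively via a_{v+i} = u_i mod 3, u_{i+1} = (u_i − a_{v+i})/3:
  u_0 = 7/2;  a_1 = 2;  u_1 = (u_0 − 2)/3 = 1/2
  u_1 = 1/2;  a_2 = 2;  u_2 = (u_1 − 2)/3 = -1/2
  u_2 = -1/2;  a_3 = 1;  u_3 = (u_2 − 1)/3 = -1/2
  u_3 = -1/2;  a_4 = 1;  u_4 = (u_3 − 1)/3 = -1/2
Digits: (0, 2, 2, 1, 1).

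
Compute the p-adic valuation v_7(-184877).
v_7(-184877) = 5

v_7(n) is the largest exponent k such that 7^k divides n. Factor out: -184877 = -7^5 · 11. (Sign doesn't affect v_p.) So v_7(-184877) = 5.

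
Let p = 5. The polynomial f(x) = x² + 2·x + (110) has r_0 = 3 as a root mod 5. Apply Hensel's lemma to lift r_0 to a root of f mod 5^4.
r_3 = 378 (mod 625)

Hensel: r_{i+1} = r_i − f(r_i)·(f′(r_i))^{-1} mod 5^{i+2}, f′(x) = 2x + 2. Iterate:
  r_0 = 3 (mod 5)
  r_1 = 3 (mod 25)
  r_2 = 3 (mod 125)
  r_3 = 378 (mod 625)
Final: r = 378 satisfies f(r) ≡ 0 mod 5^4.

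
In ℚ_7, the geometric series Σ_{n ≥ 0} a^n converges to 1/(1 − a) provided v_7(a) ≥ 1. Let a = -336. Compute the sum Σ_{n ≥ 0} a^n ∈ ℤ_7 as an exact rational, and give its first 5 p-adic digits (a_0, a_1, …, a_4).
Σ a^n = 1/(1 − a) = 1/337;  first 5 digits = (1, 1, 1, 0, 6)

v_7(a) = 1 ≥ 1, so the series converges in ℤ_7 to 1/(1 − a) = 1/(1 − (-336)) = 1/337. Expand this rational in ℤ_7: compute digits iteratively via d_i = x_i mod 7, x_{i+1} = (x_i − d_i)/7. The first 5 digits are (1, 1, 1, 0, 6).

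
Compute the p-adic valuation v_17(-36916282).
v_17(-36916282) = 5

v_17(n) is the largest exponent k such that 17^k divides n. Factor out: -36916282 = -17^5 · 26. (Sign doesn't affect v_p.) So v_17(-36916282) = 5.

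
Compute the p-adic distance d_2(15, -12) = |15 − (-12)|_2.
d_2(15, -12) = 1

Step 1 — x − y = 15 − (-12) = 27. Step 2 — v_2(27) = 0 (factor: 27 = (2^0 · 27); the sign does not affect v_p). Step 3 — |x − y|_2 = 2^{0} = 1.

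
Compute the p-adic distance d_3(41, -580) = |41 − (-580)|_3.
d_3(41, -580) = 1/27

Step 1 — x − y = 41 − (-580) = 621. Step 2 — v_3(621) = 3 (factor: 621 = (3^3 · 23); the sign does not affect v_p). Step 3 — |x − y|_3 = 3^{-3} = 1/27.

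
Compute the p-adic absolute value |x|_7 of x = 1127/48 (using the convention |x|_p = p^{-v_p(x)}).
|1127/48|_7 = 1/49

Step 1 — compute v_7(x) by factoring powers of 7 out of the numerator and denominator: v_7(1127/48) = 2. Step 2 — apply |x|_p = p^{-v_p(x)} = 7^{-2} = 1/49.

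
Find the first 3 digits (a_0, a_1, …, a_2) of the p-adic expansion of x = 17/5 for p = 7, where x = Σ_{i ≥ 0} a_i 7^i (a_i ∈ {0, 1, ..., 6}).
(a_0, …, a_2) = (2, 3, 1)

v_7(17/5) = 0 (numerator and denominator both coprime to 7), so x ∈ ℤ_7^×. Compute digits iteratively via a_i = x_i mod 7, x_{i+1} = (x_i − a_i)/7, with x_0 = x:
  x_0 = 17/5;  a_0 = 2;  x_1 = (x_0 − 2)/7 = 1/5
  x_1 = 1/5;  a_1 = 3;  x_2 = (x_1 − 3)/7 = -2/5
  x_2 = -2/5;  a_2 = 1;  x_3 = (x_2 − 1)/7 = -1/5
Digits: (2, 3, 1).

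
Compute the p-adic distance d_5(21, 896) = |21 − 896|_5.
d_5(21, 896) = 1/125

Step 1 — x − y = 21 − 896 = -875. Step 2 — v_5(-875) = 3 (factor: -875 = −(5^3 · 7); the sign does not affect v_p). Step 3 — |x − y|_5 = 5^{-3} = 1/125.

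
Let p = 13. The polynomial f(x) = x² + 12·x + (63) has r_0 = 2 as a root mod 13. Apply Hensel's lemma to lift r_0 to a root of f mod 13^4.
r_3 = 11351 (mod 28561)

Hensel: r_{i+1} = r_i − f(r_i)·(f′(r_i))^{-1} mod 13^{i+2}, f′(x) = 2x + 12. Iterate:
  r_0 = 2 (mod 13)
  r_1 = 28 (mod 169)
  r_2 = 366 (mod 2197)
  r_3 = 11351 (mod 28561)
Final: r = 11351 satisfies f(r) ≡ 0 mod 13^4.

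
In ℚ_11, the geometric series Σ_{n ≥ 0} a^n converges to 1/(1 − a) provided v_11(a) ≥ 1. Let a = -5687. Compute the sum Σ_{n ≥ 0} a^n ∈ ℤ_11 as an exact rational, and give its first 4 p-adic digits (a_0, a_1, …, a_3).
Σ a^n = 1/(1 − a) = 1/5688;  first 4 digits = (1, 0, 8, 6)

v_11(a) = 2 ≥ 1, so the series converges in ℤ_11 to 1/(1 − a) = 1/(1 − (-5687)) = 1/5688. Expand this rational in ℤ_11: compute digits iteratively via d_i = x_i mod 11, x_{i+1} = (x_i − d_i)/11. The first 4 digits are (1, 0, 8, 6).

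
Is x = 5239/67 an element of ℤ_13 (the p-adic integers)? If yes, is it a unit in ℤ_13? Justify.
x ∈ ℤ_13 but not a unit; v_13(x) = 2 > 0

ℤ_13 = {x ∈ ℚ_13 : v_13(x) ≥ 0} and ℤ_13^× = {x ∈ ℤ_13 : v_13(x) = 0}. Here v_13(5239/67) = v_13(num) − v_13(den) = 2; compare against these criteria.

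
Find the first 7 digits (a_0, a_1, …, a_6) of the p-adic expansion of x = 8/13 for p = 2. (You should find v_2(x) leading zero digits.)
(a_0, …, a_6) = (0, 0, 0, 1, 0, 1, 0)

v_2(8/13) = 3, so a_0 = ... = a_2 = 0. Factor out: x = 2^3 · u with u = 1/13 a unit in ℤ_2. Expand u iteratively via a_{v+i} = u_i mod 2, u_{i+1} = (u_i − a_{v+i})/2:
  u_0 = 1/13;  a_3 = 1;  u_1 = (u_0 − 1)/2 = -6/13
  u_1 = -6/13;  a_4 = 0;  u_2 = (u_1 − 0)/2 = -3/13
  u_2 = -3/13;  a_5 = 1;  u_3 = (u_2 − 1)/2 = -8/13
  u_3 = -8/13;  a_6 = 0;  u_4 = (u_3 − 0)/2 = -4/13
Digits: (0, 0, 0, 1, 0, 1, 0).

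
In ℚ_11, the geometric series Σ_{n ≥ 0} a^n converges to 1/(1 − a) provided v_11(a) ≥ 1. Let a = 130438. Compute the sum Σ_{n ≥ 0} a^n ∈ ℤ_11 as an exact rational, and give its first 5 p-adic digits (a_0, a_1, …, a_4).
Σ a^n = 1/(1 − a) = -1/130437;  first 5 digits = (1, 0, 0, 10, 8)

v_11(a) = 3 ≥ 1, so the series converges in ℤ_11 to 1/(1 − a) = 1/(1 − 130438) = -1/130437. Expand this rational in ℤ_11: compute digits iteratively via d_i = x_i mod 11, x_{i+1} = (x_i − d_i)/11. The first 5 digits are (1, 0, 0, 10, 8).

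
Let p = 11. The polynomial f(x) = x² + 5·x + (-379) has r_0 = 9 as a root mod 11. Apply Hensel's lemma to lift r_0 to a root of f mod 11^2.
r_1 = 20 (mod 121)

Hensel: r_{i+1} = r_i − f(r_i)·(f′(r_i))^{-1} mod 11^{i+2}, f′(x) = 2x + 5. Iterate:
  r_0 = 9 (mod 11)
  r_1 = 20 (mod 121)
Final: r = 20 satisfies f(r) ≡ 0 mod 11^2.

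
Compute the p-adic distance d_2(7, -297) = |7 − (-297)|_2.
d_2(7, -297) = 1/16

Step 1 — x − y = 7 − (-297) = 304. Step 2 — v_2(304) = 4 (factor: 304 = (2^4 · 19); the sign does not affect v_p). Step 3 — |x − y|_2 = 2^{-4} = 1/16.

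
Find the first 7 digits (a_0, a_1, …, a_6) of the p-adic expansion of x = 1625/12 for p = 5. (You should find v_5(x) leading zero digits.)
(a_0, …, a_6) = (0, 0, 0, 4, 4, 2, 4)

v_5(1625/12) = 3, so a_0 = ... = a_2 = 0. Factor out: x = 5^3 · u with u = 13/12 a unit in ℤ_5. Expand u iteratively via a_{v+i} = u_i mod 5, u_{i+1} = (u_i − a_{v+i})/5:
  u_0 = 13/12;  a_3 = 4;  u_1 = (u_0 − 4)/5 = -7/12
  u_1 = -7/12;  a_4 = 4;  u_2 = (u_1 − 4)/5 = -11/12
  u_2 = -11/12;  a_5 = 2;  u_3 = (u_2 − 2)/5 = -7/12
  u_3 = -7/12;  a_6 = 4;  u_4 = (u_3 − 4)/5 = -11/12
Digits: (0, 0, 0, 4, 4, 2, 4).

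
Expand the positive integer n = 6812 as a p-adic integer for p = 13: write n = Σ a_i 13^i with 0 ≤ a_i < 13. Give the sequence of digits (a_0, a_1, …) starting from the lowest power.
(a_0, a_1, …) = (0, 4, 1, 3)

Repeated division by 13 gives the digits low-to-high: 6812 = 4·13^1 + 1·13^2 + 3·13^3. Digit sequence: (0, 4, 1, 3).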